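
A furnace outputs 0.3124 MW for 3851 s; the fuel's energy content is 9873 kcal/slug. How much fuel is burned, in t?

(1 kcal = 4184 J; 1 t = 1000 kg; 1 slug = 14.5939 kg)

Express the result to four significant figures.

0.4250 t

0.3124 MW → 312400 W
E = P × t = 312400 × 3851 = 1.20305×10⁹ J
9873 kcal/slug → 2.83054×10⁶ J/kg
m = E / e_s = 1.20305×10⁹ / 2.83054×10⁶ = 425.025 kg
In t: 425.025 / 1000 = 0.425025 t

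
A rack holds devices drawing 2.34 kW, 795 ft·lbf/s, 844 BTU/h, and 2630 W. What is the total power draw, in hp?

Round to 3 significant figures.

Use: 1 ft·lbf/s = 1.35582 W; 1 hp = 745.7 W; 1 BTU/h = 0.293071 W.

8.44 hp

2.34 kW × 1000 = 2340 W
795 ft·lbf/s × 1.35582 = 1077.88 W
844 BTU/h × 0.293071 = 247.352 W
2630 W (already W)
Total: 2340 + 1077.88 + 247.352 + 2630 = 6295.23 W
In hp: 6295.23 / 745.7 = 8.44204 hp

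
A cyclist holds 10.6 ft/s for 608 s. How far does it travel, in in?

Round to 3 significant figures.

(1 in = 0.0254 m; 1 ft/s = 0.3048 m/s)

7.73×10⁴ in

10.6 ft/s × 0.3048 = 3.23088 m/s
d = v × t = 3.23088 m/s × 608 s = 1964.38 m
1964.38 m ÷ (0.0254 m/in) = 77337.8 in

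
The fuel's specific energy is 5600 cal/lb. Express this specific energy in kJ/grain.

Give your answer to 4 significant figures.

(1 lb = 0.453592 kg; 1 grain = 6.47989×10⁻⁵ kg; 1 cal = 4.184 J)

0.003347 kJ/grain

5600 cal/lb × 4.184 J/cal ÷ 0.453592 kg/lb = 51655.2 J/kg
51655.2 J/kg ÷ 1000 J/kJ × 6.47989×10⁻⁵ kg/grain = 0.0033472 kJ/grain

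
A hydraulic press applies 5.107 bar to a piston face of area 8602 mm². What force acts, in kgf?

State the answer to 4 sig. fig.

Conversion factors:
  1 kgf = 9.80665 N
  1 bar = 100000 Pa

448.0 kgf

5.107 bar × 100000 = 510700 Pa
8602 mm² × 10⁻⁶ = 0.008602 m²
F = P × A = 510700 Pa × 0.008602 m² = 4393.04 N
4393.04 N ÷ (9.80665 N/kgf) = 447.965 kgf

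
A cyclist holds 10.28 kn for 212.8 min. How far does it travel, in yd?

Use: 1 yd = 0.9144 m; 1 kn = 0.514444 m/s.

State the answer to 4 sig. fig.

10.28 kn × 0.514444 → 5.28848 m/s
212.8 min × 60 → 12768 s
d = v × t = 5.28848 m/s × 12768 s = 67523.3 m
67523.3 m ÷ (0.9144 m/yd) = 73844.4 yd

7.384×10⁴ yd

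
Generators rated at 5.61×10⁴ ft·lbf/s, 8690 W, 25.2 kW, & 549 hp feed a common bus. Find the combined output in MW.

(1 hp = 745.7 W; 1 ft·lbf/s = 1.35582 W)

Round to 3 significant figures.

5.61×10⁴ ft·lbf/s × 1.35582 → 76061.5 W
8690 W (already W)
25.2 kW × 1000 → 25200 W
549 hp × 745.7 → 409389 W
Total: 76061.5 + 8690 + 25200 + 409389 = 519340 W
In MW: 519340 / 1000000 = 0.51934 MW

0.519 MW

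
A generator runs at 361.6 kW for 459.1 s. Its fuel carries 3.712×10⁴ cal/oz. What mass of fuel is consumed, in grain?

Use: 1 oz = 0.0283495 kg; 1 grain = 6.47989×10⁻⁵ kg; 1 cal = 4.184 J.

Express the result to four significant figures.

361.6 kW → 361600 W
E = P × t = 361600 × 459.1 = 1.66011×10⁸ J
3.712×10⁴ cal/oz → 5.47841×10⁶ J/kg
m = E / e_s = 1.66011×10⁸ / 5.47841×10⁶ = 30.3028 kg
In grain: 30.3028 / 6.47989×10⁻⁵ = 467644 grain

4.676×10⁵ grain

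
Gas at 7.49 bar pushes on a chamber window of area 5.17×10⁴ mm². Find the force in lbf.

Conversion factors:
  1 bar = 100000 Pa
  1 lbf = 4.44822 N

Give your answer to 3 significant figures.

7.49 bar × 100000 = 749000 Pa
5.17×10⁴ mm² × 10⁻⁶ = 0.0517 m²
F = P × A = 749000 Pa × 0.0517 m² = 38723.3 N
38723.3 N ÷ (4.44822 N/lbf) = 8705.35 lbf

8710 lbf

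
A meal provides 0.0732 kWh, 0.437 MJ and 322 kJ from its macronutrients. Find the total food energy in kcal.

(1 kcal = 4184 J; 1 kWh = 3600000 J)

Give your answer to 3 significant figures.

244 kcal

0.0732 kWh × 3600000 → 263520 J
0.437 MJ × 1000000 → 437000 J
322 kJ × 1000 → 322000 J
Combined: 263520 + 437000 + 322000 = 1.02252×10⁶ J
In kcal: 1.02252×10⁶ / 4184 = 244.388 kcal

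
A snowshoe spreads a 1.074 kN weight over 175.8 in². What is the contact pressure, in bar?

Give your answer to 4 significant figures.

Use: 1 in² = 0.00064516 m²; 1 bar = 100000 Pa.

1.074 kN × 1000 → 1074 N
175.8 in² × 0.00064516 → 0.113419 m²
P = F / A = 1074 N / 0.113419 m² = 9469.31 Pa
9469.31 Pa ÷ (100000 Pa/bar) = 0.0946931 bar

0.09469 bar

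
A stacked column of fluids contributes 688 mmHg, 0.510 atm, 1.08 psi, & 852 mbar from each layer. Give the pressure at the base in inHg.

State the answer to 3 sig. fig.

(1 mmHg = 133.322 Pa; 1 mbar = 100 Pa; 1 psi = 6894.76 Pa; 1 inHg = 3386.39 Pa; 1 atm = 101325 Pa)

688 mmHg × 133.322 = 91725.5 Pa
0.510 atm × 101325 = 51675.8 Pa
1.08 psi × 6894.76 = 7446.34 Pa
852 mbar × 100 = 85200 Pa
Sum: 91725.5 + 51675.8 + 7446.34 + 85200 = 236048 Pa
In inHg: 236048 / 3386.39 = 69.7049 inHg

69.7 inHg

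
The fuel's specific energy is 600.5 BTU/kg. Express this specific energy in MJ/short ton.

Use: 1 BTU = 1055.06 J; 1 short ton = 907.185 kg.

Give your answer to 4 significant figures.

600.5 BTU/kg × 1055.06 J/BTU = 633564 J/kg
633564 J/kg ÷ 1000000 J/MJ × 907.185 kg/short ton = 574.76 MJ/short ton

574.8 MJ/short ton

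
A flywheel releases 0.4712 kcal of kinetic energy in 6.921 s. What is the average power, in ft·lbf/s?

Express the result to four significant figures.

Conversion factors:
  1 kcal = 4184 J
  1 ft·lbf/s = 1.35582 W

0.4712 kcal × 4184 → 1971.5 J
P = E / t = 1971.5 J / 6.921 s = 284.858 W
284.858 W ÷ (1.35582 W/ft·lbf/s) = 210.1 ft·lbf/s

210.1 ft·lbf/s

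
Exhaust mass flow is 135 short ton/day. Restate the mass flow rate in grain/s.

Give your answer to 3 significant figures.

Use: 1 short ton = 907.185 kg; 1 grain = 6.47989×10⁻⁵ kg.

2.19×10⁴ grain/s

135 short ton/day × 907.185 kg/short ton ÷ 86400 s/day = 1.41748 kg/s
1.41748 kg/s ÷ 6.47989×10⁻⁵ kg/grain = 21875.1 grain/s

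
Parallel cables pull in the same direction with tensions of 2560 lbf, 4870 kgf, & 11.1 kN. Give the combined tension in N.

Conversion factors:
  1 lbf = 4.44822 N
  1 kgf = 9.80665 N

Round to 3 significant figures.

7.02×10⁴ N

2560 lbf × 4.44822 → 11387.4 N
4870 kgf × 9.80665 → 47758.4 N
11.1 kN × 1000 → 11100 N
Total: 11387.4 + 47758.4 + 11100 = 70245.8 N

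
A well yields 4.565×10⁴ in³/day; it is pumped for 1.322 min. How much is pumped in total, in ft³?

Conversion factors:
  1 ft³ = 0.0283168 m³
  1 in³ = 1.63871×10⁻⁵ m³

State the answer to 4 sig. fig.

4.565×10⁴ in³/day → 8.65823×10⁻⁶ m³/s
1.322 min → 79.32 s
V = Q × t = 8.65823×10⁻⁶ × 79.32 = 6.86771×10⁻⁴ m³
In ft³: 6.86771×10⁻⁴ / 0.0283168 = 0.0242531 ft³

0.02425 ft³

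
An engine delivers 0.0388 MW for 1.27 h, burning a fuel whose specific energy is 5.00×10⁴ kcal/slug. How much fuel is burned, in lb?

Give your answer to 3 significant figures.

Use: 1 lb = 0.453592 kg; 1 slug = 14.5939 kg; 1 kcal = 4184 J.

0.0388 MW → 38800 W
1.27 h → 4572 s
E = P × t = 38800 × 4572 = 1.77394×10⁸ J
5.00×10⁴ kcal/slug → 1.43348×10⁷ J/kg
m = E / e_s = 1.77394×10⁸ / 1.43348×10⁷ = 12.3751 kg
In lb: 12.3751 / 0.453592 = 27.2824 lb

27.3 lb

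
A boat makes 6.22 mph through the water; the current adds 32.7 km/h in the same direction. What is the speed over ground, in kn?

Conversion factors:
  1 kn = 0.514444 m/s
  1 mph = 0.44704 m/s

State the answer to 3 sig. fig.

23.1 kn

6.22 mph × 0.44704 = 2.78059 m/s
32.7 km/h × (1/3.6) = 9.08333 m/s
Total: 2.78059 + 9.08333 = 11.8639 m/s
In kn: 11.8639 / 0.514444 = 23.0616 kn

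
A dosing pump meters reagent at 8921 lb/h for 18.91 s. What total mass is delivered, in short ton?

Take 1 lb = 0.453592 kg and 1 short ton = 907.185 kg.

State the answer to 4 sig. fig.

0.02343 short ton

8921 lb/h → 1.12403 kg/s
m = ṁ × t = 1.12403 × 18.91 = 21.2554 kg
In short ton: 21.2554 / 907.185 = 0.0234301 short ton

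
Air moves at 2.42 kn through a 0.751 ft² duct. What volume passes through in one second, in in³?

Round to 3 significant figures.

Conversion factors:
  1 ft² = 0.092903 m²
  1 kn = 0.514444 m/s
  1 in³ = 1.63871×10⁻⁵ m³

5300 in³

2.42 kn × 0.514444 → 1.24495 m/s
0.751 ft² × 0.092903 → 0.0697702 m²
V = v × A × t = 1.24495 m/s × 0.0697702 m² × 1 s = 0.0868604 m³
0.0868604 m³ ÷ (1.63871×10⁻⁵ m³/in³) = 5300.54 in³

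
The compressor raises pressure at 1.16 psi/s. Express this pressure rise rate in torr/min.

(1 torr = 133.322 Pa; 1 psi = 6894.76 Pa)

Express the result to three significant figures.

3600 torr/min

1.16 psi/s × 6894.76 Pa/psi = 7997.92 Pa/s
7997.92 Pa/s ÷ 133.322 Pa/torr × 60 s/min = 3599.37 torr/min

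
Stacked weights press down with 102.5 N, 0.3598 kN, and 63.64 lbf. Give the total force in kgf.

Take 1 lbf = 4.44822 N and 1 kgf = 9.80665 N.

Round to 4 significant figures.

76.01 kgf

102.5 N (already N)
0.3598 kN × 1000 = 359.8 N
63.64 lbf × 4.44822 = 283.085 N
Total: 102.5 + 359.8 + 283.085 = 745.385 N
In kgf: 745.385 / 9.80665 = 76.0081 kgf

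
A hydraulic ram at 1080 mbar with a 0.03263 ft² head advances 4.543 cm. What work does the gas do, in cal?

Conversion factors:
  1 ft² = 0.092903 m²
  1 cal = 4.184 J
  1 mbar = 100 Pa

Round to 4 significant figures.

3.555 cal

1080 mbar → 108000 Pa
0.03263 ft² → 0.00303142 m²
F = P × A = 108000 × 0.00303142 = 327.393 N
4.543 cm → 0.04543 m
W = F × d = 327.393 × 0.04543 = 14.8735 J
In cal: 14.8735 / 4.184 = 3.55485 cal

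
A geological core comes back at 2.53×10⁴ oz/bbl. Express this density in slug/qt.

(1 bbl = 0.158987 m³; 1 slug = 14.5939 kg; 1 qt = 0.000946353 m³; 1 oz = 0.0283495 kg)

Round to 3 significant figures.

0.293 slug/qt

2.53×10⁴ oz/bbl × 0.0283495 kg/oz ÷ 0.158987 m³/bbl = 4511.33 kg/m³
4511.33 kg/m³ ÷ 14.5939 kg/slug × 0.000946353 m³/qt = 0.292541 slug/qt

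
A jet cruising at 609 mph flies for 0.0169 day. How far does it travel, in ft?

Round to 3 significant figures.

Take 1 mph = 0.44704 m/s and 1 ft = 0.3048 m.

1.30×10⁶ ft

609 mph × 0.44704 → 272.247 m/s
0.0169 day × 86400 → 1460.16 s
d = v × t = 272.247 m/s × 1460.16 s = 397524 m
397524 m ÷ (0.3048 m/ft) = 1.30421×10⁶ ft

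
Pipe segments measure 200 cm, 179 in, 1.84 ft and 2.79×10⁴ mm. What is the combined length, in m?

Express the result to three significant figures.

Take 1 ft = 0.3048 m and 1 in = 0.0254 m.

200 cm × 0.01 → 2 m
179 in × 0.0254 → 4.5466 m
1.84 ft × 0.3048 → 0.560832 m
2.79×10⁴ mm × 0.001 → 27.9 m
Sum: 2 + 4.5466 + 0.560832 + 27.9 = 35.0074 m

35.0 m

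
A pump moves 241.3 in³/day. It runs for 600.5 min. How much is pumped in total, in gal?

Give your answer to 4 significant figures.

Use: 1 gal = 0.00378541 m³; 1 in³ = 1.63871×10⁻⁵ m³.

0.4356 gal

241.3 in³/day → 4.57663×10⁻⁸ m³/s
600.5 min → 36030 s
V = Q × t = 4.57663×10⁻⁸ × 36030 = 0.00164896 m³
In gal: 0.00164896 / 0.00378541 = 0.435609 gal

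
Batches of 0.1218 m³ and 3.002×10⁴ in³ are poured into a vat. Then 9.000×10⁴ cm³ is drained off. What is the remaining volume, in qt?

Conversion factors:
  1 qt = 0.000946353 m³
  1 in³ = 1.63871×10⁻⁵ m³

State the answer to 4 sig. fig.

0.1218 m³ (already m³)
3.002×10⁴ in³ × 1.63871×10⁻⁵ = 0.491941 m³
9.000×10⁴ cm³ × 10⁻⁶ = 0.09 m³
Sum: 0.1218 + 0.491941 − 0.09 = 0.523741 m³
In qt: 0.523741 / 0.000946353 = 553.431 qt

553.4 qt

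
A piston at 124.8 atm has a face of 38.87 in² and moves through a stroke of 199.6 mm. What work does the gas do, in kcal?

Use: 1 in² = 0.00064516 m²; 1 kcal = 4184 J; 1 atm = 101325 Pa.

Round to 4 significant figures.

124.8 atm → 1.26454×10⁷ Pa
38.87 in² → 0.0250774 m²
F = P × A = 1.26454×10⁷ × 0.0250774 = 317114 N
199.6 mm → 0.1996 m
W = F × d = 317114 × 0.1996 = 63296 J
In kcal: 63296 / 4184 = 15.1281 kcal

15.13 kcal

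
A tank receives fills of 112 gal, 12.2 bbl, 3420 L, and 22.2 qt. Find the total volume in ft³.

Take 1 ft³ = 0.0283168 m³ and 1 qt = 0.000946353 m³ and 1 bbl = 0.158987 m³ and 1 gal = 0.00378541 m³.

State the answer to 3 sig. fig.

205 ft³

112 gal × 0.00378541 = 0.423966 m³
12.2 bbl × 0.158987 = 1.93964 m³
3420 L × 0.001 = 3.42 m³
22.2 qt × 0.000946353 = 0.021009 m³
Sum: 0.423966 + 1.93964 + 3.42 + 0.021009 = 5.80462 m³
In ft³: 5.80462 / 0.0283168 = 204.989 ft³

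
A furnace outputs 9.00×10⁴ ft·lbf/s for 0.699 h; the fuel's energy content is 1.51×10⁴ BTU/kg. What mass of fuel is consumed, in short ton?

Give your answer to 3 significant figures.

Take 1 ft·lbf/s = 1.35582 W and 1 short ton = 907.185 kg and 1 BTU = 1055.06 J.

0.0212 short ton

9.00×10⁴ ft·lbf/s → 122024 W
0.699 h → 2516.4 s
E = P × t = 122024 × 2516.4 = 3.07061×10⁸ J
1.51×10⁴ BTU/kg → 1.59314×10⁷ J/kg
m = E / e_s = 3.07061×10⁸ / 1.59314×10⁷ = 19.2739 kg
In short ton: 19.2739 / 907.185 = 0.0212458 short ton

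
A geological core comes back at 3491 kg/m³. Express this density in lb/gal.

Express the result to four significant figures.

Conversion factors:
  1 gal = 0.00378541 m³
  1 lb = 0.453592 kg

3491 kg/m³ is already 3491 kg/m³
3491 kg/m³ ÷ 0.453592 kg/lb × 0.00378541 m³/gal = 29.1338 lb/gal

29.13 lb/gal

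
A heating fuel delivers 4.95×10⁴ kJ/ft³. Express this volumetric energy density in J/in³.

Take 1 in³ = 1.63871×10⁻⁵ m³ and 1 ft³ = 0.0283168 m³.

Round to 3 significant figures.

2.86×10⁴ J/in³

4.95×10⁴ kJ/ft³ × 1000 J/kJ ÷ 0.0283168 m³/ft³ = 1.74808×10⁹ J/m³
1.74808×10⁹ J/m³ × 1.63871×10⁻⁵ m³/in³ = 28646 J/in³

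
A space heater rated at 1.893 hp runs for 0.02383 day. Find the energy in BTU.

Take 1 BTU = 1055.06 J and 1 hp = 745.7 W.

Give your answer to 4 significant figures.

1.893 hp × 745.7 = 1411.61 W
0.02383 day × 86400 = 2058.91 s
E = P × t = 1411.61 W × 2058.91 s = 2.90638×10⁶ J
2.90638×10⁶ J ÷ (1055.06 J/BTU) = 2754.71 BTU

2755 BTU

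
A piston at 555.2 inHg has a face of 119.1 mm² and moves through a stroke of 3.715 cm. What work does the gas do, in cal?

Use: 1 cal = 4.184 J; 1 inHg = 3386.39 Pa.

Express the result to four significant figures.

1.988 cal

555.2 inHg → 1.88012×10⁶ Pa
119.1 mm² → 1.191×10⁻⁴ m²
F = P × A = 1.88012×10⁶ × 1.191×10⁻⁴ = 223.922 N
3.715 cm → 0.03715 m
W = F × d = 223.922 × 0.03715 = 8.3187 J
In cal: 8.3187 / 4.184 = 1.98822 cal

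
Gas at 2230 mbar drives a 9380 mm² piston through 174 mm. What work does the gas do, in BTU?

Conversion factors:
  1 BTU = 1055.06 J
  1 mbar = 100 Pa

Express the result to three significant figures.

2230 mbar → 223000 Pa
9380 mm² → 0.00938 m²
F = P × A = 223000 × 0.00938 = 2091.74 N
174 mm → 0.174 m
W = F × d = 2091.74 × 0.174 = 363.963 J
In BTU: 363.963 / 1055.06 = 0.344969 BTU

0.345 BTU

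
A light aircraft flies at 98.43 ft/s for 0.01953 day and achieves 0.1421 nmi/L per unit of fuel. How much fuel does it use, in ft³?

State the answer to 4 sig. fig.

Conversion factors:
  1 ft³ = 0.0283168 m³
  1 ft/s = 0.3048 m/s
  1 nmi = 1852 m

98.43 ft/s → 30.0015 m/s
0.01953 day → 1687.39 s
d = v × t = 30.0015 × 1687.39 = 50624.2 m
0.1421 nmi/L → 263169 m/m³
V = d / (distance per unit fuel) = 50624.2 / 263169 = 0.192364 m³
In ft³: 0.192364 / 0.0283168 = 6.79328 ft³

6.793 ft³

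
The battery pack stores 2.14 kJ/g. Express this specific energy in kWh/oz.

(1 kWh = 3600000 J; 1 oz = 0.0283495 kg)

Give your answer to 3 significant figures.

2.14 kJ/g × 1000 J/kJ ÷ 0.001 kg/g = 2.14×10⁶ J/kg
2.14×10⁶ J/kg ÷ 3600000 J/kWh × 0.0283495 kg/oz = 0.0168522 kWh/oz

0.0169 kWh/oz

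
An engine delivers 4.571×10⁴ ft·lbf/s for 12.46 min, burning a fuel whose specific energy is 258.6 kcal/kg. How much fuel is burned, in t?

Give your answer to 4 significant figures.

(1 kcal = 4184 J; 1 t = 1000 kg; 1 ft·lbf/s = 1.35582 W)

0.04282 t

4.571×10⁴ ft·lbf/s → 61974.5 W
12.46 min → 747.6 s
E = P × t = 61974.5 × 747.6 = 4.63321×10⁷ J
258.6 kcal/kg → 1.08198×10⁶ J/kg
m = E / e_s = 4.63321×10⁷ / 1.08198×10⁶ = 42.8216 kg
In t: 42.8216 / 1000 = 0.0428216 t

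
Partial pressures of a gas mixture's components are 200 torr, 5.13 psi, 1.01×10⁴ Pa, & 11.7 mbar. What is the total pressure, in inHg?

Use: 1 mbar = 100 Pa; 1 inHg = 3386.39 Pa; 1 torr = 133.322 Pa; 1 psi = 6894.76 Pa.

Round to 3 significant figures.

200 torr × 133.322 = 26664.4 Pa
5.13 psi × 6894.76 = 35370.1 Pa
1.01×10⁴ Pa (already Pa)
11.7 mbar × 100 = 1170 Pa
Total: 26664.4 + 35370.1 + 10100 + 1170 = 73304.5 Pa
In inHg: 73304.5 / 3386.39 = 21.6468 inHg

21.6 inHg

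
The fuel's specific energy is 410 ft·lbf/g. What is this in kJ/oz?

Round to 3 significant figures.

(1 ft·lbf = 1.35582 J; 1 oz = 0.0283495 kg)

15.8 kJ/oz

410 ft·lbf/g × 1.35582 J/ft·lbf ÷ 0.001 kg/g = 555886 J/kg
555886 J/kg ÷ 1000 J/kJ × 0.0283495 kg/oz = 15.7591 kJ/oz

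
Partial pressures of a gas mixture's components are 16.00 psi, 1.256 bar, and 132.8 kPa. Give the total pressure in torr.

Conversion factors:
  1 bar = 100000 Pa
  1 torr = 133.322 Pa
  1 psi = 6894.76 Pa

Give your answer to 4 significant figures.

2766 torr

16.00 psi × 6894.76 = 110316 Pa
1.256 bar × 100000 = 125600 Pa
132.8 kPa × 1000 = 132800 Pa
Combined: 110316 + 125600 + 132800 = 368716 Pa
In torr: 368716 / 133.322 = 2765.61 torr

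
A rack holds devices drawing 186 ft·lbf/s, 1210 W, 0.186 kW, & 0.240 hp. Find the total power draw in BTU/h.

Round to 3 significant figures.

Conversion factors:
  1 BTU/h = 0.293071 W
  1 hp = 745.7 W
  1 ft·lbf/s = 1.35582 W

186 ft·lbf/s × 1.35582 = 252.183 W
1210 W (already W)
0.186 kW × 1000 = 186 W
0.240 hp × 745.7 = 178.968 W
Total: 252.183 + 1210 + 186 + 178.968 = 1827.15 W
In BTU/h: 1827.15 / 0.293071 = 6234.5 BTU/h

6230 BTU/h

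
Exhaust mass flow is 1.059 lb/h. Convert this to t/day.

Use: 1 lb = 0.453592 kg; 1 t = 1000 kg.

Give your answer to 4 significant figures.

1.059 lb/h × 0.453592 kg/lb ÷ 3600 s/h = 1.33432×10⁻⁴ kg/s
1.33432×10⁻⁴ kg/s ÷ 1000 kg/t × 86400 s/day = 0.0115285 t/day

0.01153 t/day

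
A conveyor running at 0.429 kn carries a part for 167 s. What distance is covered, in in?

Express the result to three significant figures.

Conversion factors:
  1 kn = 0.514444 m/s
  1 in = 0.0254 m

1450 in

0.429 kn × 0.514444 = 0.220696 m/s
d = v × t = 0.220696 m/s × 167 s = 36.8562 m
36.8562 m ÷ (0.0254 m/in) = 1451.03 in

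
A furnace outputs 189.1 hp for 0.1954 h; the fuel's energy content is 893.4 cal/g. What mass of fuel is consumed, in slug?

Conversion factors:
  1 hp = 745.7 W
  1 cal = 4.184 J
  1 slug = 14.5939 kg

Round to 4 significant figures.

189.1 hp → 141012 W
0.1954 h → 703.44 s
E = P × t = 141012 × 703.44 = 9.91935×10⁷ J
893.4 cal/g → 3.73799×10⁶ J/kg
m = E / e_s = 9.91935×10⁷ / 3.73799×10⁶ = 26.5366 kg
In slug: 26.5366 / 14.5939 = 1.81834 slug

1.818 slug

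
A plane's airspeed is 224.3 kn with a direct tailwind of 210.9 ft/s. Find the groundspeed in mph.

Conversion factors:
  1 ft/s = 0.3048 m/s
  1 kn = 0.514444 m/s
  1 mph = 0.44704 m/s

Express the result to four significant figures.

401.9 mph

224.3 kn × 0.514444 → 115.39 m/s
210.9 ft/s × 0.3048 → 64.2823 m/s
Combined: 115.39 + 64.2823 = 179.672 m/s
In mph: 179.672 / 0.44704 = 401.915 mph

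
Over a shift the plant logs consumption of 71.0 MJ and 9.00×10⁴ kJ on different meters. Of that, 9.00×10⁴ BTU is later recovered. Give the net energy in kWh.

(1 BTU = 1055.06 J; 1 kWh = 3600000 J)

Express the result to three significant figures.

18.3 kWh

71.0 MJ × 1000000 = 7.1×10⁷ J
9.00×10⁴ kJ × 1000 = 9×10⁷ J
9.00×10⁴ BTU × 1055.06 = 9.49554×10⁷ J
Result: 7.1×10⁷ + 9×10⁷ − 9.49554×10⁷ = 6.60446×10⁷ J
In kWh: 6.60446×10⁷ / 3600000 = 18.3457 kWh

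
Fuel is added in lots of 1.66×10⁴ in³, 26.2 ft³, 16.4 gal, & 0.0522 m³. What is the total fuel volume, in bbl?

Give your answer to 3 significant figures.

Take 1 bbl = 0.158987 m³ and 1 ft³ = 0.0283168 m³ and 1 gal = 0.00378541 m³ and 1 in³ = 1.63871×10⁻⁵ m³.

7.10 bbl

1.66×10⁴ in³ × 1.63871×10⁻⁵ → 0.272026 m³
26.2 ft³ × 0.0283168 → 0.7419 m³
16.4 gal × 0.00378541 → 0.0620807 m³
0.0522 m³ (already m³)
Total: 0.272026 + 0.7419 + 0.0620807 + 0.0522 = 1.12821 m³
In bbl: 1.12821 / 0.158987 = 7.09624 bbl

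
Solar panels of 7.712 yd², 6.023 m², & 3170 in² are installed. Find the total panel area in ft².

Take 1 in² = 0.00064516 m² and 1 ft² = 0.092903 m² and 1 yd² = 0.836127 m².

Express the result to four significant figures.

156.3 ft²

7.712 yd² × 0.836127 = 6.44821 m²
6.023 m² (already m²)
3170 in² × 0.00064516 = 2.04516 m²
Combined: 6.44821 + 6.023 + 2.04516 = 14.5164 m²
In ft²: 14.5164 / 0.092903 = 156.253 ft²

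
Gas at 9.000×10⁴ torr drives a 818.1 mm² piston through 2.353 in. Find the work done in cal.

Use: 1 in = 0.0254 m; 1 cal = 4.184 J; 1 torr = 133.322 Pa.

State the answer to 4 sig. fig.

140.2 cal

9.000×10⁴ torr → 1.1999×10⁷ Pa
818.1 mm² → 8.181×10⁻⁴ m²
F = P × A = 1.1999×10⁷ × 8.181×10⁻⁴ = 9816.38 N
2.353 in → 0.0597662 m
W = F × d = 9816.38 × 0.0597662 = 586.688 J
In cal: 586.688 / 4.184 = 140.222 cal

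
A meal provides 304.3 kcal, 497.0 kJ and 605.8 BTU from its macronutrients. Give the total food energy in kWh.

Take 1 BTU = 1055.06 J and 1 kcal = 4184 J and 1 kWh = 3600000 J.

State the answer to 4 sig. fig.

0.6693 kWh

304.3 kcal × 4184 → 1.27319×10⁶ J
497.0 kJ × 1000 → 497000 J
605.8 BTU × 1055.06 → 639155 J
Sum: 1.27319×10⁶ + 497000 + 639155 = 2.40934×10⁶ J
In kWh: 2.40934×10⁶ / 3600000 = 0.669261 kWh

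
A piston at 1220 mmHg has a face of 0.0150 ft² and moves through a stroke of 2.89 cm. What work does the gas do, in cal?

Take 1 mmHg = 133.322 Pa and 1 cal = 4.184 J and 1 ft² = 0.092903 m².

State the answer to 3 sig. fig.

1220 mmHg → 162653 Pa
0.0150 ft² → 0.00139354 m²
F = P × A = 162653 × 0.00139354 = 226.663 N
2.89 cm → 0.0289 m
W = F × d = 226.663 × 0.0289 = 6.55056 J
In cal: 6.55056 / 4.184 = 1.56562 cal

1.57 cal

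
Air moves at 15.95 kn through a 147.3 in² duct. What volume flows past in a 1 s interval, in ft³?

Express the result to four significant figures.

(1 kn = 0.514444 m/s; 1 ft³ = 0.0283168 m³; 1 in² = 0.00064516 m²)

27.54 ft³

15.95 kn × 0.514444 = 8.20538 m/s
147.3 in² × 0.00064516 = 0.0950321 m²
V = v × A × t = 8.20538 m/s × 0.0950321 m² × 1 s = 0.779774 m³
0.779774 m³ ÷ (0.0283168 m³/ft³) = 27.5375 ft³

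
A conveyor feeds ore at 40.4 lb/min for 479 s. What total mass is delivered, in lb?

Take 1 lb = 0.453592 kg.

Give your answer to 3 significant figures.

40.4 lb/min → 0.305419 kg/s
m = ṁ × t = 0.305419 × 479 = 146.296 kg
In lb: 146.296 / 0.453592 = 322.528 lb

323 lb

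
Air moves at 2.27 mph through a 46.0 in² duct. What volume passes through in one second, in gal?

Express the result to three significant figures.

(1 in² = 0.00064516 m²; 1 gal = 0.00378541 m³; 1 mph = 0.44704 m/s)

2.27 mph × 0.44704 = 1.01478 m/s
46.0 in² × 0.00064516 = 0.0296774 m²
V = v × A × t = 1.01478 m/s × 0.0296774 m² × 1 s = 0.030116 m³
0.030116 m³ ÷ (0.00378541 m³/gal) = 7.95581 gal

7.96 gal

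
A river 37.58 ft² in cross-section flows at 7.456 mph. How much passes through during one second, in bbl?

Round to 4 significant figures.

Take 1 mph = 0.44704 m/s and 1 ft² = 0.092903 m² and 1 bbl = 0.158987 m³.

73.19 bbl

7.456 mph × 0.44704 → 3.33313 m/s
37.58 ft² × 0.092903 → 3.49129 m²
V = v × A × t = 3.33313 m/s × 3.49129 m² × 1 s = 11.6369 m³
11.6369 m³ ÷ (0.158987 m³/bbl) = 73.194 bbl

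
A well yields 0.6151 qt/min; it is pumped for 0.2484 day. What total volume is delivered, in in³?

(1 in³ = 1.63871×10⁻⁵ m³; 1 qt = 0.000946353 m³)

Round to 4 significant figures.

0.6151 qt/min → 9.7017×10⁻⁶ m³/s
0.2484 day → 21461.8 s
V = Q × t = 9.7017×10⁻⁶ × 21461.8 = 0.208216 m³
In in³: 0.208216 / 1.63871×10⁻⁵ = 12706.1 in³

1.271×10⁴ in³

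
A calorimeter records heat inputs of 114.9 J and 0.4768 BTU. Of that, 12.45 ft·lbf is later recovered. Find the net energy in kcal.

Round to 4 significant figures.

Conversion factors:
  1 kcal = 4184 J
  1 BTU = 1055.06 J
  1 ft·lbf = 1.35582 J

114.9 J (already J)
0.4768 BTU × 1055.06 → 503.053 J
12.45 ft·lbf × 1.35582 → 16.88 J
Sum: 114.9 + 503.053 − 16.88 = 601.073 J
In kcal: 601.073 / 4184 = 0.14366 kcal

0.1437 kcal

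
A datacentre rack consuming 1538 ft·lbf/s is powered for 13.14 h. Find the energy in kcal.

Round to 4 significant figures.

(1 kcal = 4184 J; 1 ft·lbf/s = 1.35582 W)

2.358×10⁴ kcal

1538 ft·lbf/s × 1.35582 → 2085.25 W
13.14 h × 3600 → 47304 s
E = P × t = 2085.25 W × 47304 s = 9.86407×10⁷ J
9.86407×10⁷ J ÷ (4184 J/kcal) = 23575.7 kcal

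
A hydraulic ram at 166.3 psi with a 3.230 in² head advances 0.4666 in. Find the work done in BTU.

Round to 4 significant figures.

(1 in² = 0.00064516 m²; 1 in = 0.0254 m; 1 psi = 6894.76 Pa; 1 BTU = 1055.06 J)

166.3 psi → 1.1466×10⁶ Pa
3.230 in² → 0.00208387 m²
F = P × A = 1.1466×10⁶ × 0.00208387 = 2389.37 N
0.4666 in → 0.0118516 m
W = F × d = 2389.37 × 0.0118516 = 28.3179 J
In BTU: 28.3179 / 1055.06 = 0.0268401 BTU

0.02684 BTU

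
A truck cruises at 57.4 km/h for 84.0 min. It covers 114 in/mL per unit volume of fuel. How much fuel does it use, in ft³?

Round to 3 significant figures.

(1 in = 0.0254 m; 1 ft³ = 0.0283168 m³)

0.980 ft³

57.4 km/h → 15.9444 m/s
84.0 min → 5040 s
d = v × t = 15.9444 × 5040 = 80359.8 m
114 in/mL → 2.8956×10⁶ m/m³
V = d / (distance per unit fuel) = 80359.8 / 2.8956×10⁶ = 0.0277524 m³
In ft³: 0.0277524 / 0.0283168 = 0.980068 ft³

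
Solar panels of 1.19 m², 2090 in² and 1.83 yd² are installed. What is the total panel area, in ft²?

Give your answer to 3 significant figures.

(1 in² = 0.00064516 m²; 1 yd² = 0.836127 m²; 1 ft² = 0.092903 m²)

1.19 m² (already m²)
2090 in² × 0.00064516 = 1.34838 m²
1.83 yd² × 0.836127 = 1.53011 m²
Total: 1.19 + 1.34838 + 1.53011 = 4.06849 m²
In ft²: 4.06849 / 0.092903 = 43.7929 ft²

43.8 ft²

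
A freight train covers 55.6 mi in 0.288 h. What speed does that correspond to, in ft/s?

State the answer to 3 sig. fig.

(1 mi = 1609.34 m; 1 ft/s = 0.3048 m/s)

283 ft/s

55.6 mi × 1609.34 → 89479.3 m
0.288 h × 3600 → 1036.8 s
v = d / t = 89479.3 m / 1036.8 s = 86.3033 m/s
86.3033 m/s ÷ (0.3048 m/s/ft/s) = 283.147 ft/s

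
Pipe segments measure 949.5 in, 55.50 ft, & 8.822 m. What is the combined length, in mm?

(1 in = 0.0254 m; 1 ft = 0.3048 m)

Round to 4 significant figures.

949.5 in × 0.0254 → 24.1173 m
55.50 ft × 0.3048 → 16.9164 m
8.822 m (already m)
Sum: 24.1173 + 16.9164 + 8.822 = 49.8557 m
In mm: 49.8557 / 0.001 = 49855.7 mm

4.986×10⁴ mm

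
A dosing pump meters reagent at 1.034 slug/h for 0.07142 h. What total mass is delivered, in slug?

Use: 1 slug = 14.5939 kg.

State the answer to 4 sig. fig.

0.07385 slug

1.034 slug/h → 0.00419169 kg/s
0.07142 h → 257.112 s
m = ṁ × t = 0.00419169 × 257.112 = 1.07773 kg
In slug: 1.07773 / 14.5939 = 0.073848 slug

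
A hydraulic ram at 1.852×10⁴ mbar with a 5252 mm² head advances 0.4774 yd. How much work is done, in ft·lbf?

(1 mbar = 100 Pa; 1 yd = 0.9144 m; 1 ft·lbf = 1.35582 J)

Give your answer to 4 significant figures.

3132 ft·lbf

1.852×10⁴ mbar → 1.852×10⁶ Pa
5252 mm² → 0.005252 m²
F = P × A = 1.852×10⁶ × 0.005252 = 9726.7 N
0.4774 yd → 0.436535 m
W = F × d = 9726.7 × 0.436535 = 4246.04 J
In ft·lbf: 4246.04 / 1.35582 = 3131.71 ft·lbf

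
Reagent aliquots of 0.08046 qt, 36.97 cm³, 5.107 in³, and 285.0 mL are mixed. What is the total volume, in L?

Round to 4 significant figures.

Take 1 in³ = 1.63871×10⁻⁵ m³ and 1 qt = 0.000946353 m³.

0.08046 qt × 0.000946353 = 7.61436×10⁻⁵ m³
36.97 cm³ × 10⁻⁶ = 3.697×10⁻⁵ m³
5.107 in³ × 1.63871×10⁻⁵ = 8.36889×10⁻⁵ m³
285.0 mL × 10⁻⁶ = 2.85×10⁻⁴ m³
Combined: 7.61436×10⁻⁵ + 3.697×10⁻⁵ + 8.36889×10⁻⁵ + 2.85×10⁻⁴ = 4.81802×10⁻⁴ m³
In L: 4.81802×10⁻⁴ / 0.001 = 0.481802 L

0.4818 L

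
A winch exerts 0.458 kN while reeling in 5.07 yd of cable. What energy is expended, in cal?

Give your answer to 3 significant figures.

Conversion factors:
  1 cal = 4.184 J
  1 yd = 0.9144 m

0.458 kN × 1000 = 458 N
5.07 yd × 0.9144 = 4.63601 m
W = F × d = 458 N × 4.63601 m = 2123.29 J
2123.29 J ÷ (4.184 J/cal) = 507.478 cal

507 cal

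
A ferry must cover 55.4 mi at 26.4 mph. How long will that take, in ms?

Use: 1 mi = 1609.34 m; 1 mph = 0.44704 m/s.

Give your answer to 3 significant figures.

55.4 mi × 1609.34 = 89157.4 m
26.4 mph × 0.44704 = 11.8019 m/s
t = d / v = 89157.4 m / 11.8019 m/s = 7554.5 s
7554.5 s ÷ (0.001 s/ms) = 7.5545×10⁶ ms

7.55×10⁶ ms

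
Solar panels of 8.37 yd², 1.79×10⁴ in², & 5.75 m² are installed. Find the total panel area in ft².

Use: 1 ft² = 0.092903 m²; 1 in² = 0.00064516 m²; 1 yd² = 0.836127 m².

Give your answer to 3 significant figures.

8.37 yd² × 0.836127 = 6.99838 m²
1.79×10⁴ in² × 0.00064516 = 11.5484 m²
5.75 m² (already m²)
Combined: 6.99838 + 11.5484 + 5.75 = 24.2968 m²
In ft²: 24.2968 / 0.092903 = 261.529 ft²

262 ft²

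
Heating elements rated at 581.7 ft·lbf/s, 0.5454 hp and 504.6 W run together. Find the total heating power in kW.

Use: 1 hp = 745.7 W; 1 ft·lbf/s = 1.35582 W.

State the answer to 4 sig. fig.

1.700 kW

581.7 ft·lbf/s × 1.35582 → 788.68 W
0.5454 hp × 745.7 → 406.705 W
504.6 W (already W)
Total: 788.68 + 406.705 + 504.6 = 1699.98 W
In kW: 1699.98 / 1000 = 1.69998 kW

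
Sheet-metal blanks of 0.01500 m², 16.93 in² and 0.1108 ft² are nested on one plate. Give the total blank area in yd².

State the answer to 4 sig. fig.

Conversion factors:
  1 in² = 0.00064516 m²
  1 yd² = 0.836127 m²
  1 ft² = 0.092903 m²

0.04331 yd²

0.01500 m² (already m²)
16.93 in² × 0.00064516 = 0.0109226 m²
0.1108 ft² × 0.092903 = 0.0102937 m²
Total: 0.015 + 0.0109226 + 0.0102937 = 0.0362163 m²
In yd²: 0.0362163 / 0.836127 = 0.0433144 yd²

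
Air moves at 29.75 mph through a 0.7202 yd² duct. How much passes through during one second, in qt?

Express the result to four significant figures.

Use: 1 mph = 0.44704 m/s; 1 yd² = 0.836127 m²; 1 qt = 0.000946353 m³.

29.75 mph × 0.44704 = 13.2994 m/s
0.7202 yd² × 0.836127 = 0.602179 m²
V = v × A × t = 13.2994 m/s × 0.602179 m² × 1 s = 8.00862 m³
8.00862 m³ ÷ (0.000946353 m³/qt) = 8462.61 qt

8463 qt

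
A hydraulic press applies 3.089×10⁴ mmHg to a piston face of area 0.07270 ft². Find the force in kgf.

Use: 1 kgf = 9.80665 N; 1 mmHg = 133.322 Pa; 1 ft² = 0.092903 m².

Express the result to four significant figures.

2836 kgf

3.089×10⁴ mmHg × 133.322 = 4.11832×10⁶ Pa
0.07270 ft² × 0.092903 = 0.00675405 m²
F = P × A = 4.11832×10⁶ Pa × 0.00675405 m² = 27815.3 N
27815.3 N ÷ (9.80665 N/kgf) = 2836.37 kgf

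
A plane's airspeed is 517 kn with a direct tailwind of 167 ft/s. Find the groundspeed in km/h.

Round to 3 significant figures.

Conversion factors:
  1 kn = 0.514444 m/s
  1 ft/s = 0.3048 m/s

517 kn × 0.514444 → 265.968 m/s
167 ft/s × 0.3048 → 50.9016 m/s
Total: 265.968 + 50.9016 = 316.87 m/s
In km/h: 316.87 / (1/3.6) = 1140.73 km/h

1140 km/h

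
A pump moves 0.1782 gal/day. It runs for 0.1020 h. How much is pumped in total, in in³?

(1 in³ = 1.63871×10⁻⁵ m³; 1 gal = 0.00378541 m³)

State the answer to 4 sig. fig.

0.1749 in³

0.1782 gal/day → 7.80741×10⁻⁹ m³/s
0.1020 h → 367.2 s
V = Q × t = 7.80741×10⁻⁹ × 367.2 = 2.86688×10⁻⁶ m³
In in³: 2.86688×10⁻⁶ / 1.63871×10⁻⁵ = 0.174947 in³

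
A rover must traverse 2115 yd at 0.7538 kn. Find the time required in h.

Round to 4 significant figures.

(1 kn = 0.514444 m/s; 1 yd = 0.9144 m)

2115 yd × 0.9144 → 1933.96 m
0.7538 kn × 0.514444 → 0.387788 m/s
t = d / v = 1933.96 m / 0.387788 m/s = 4987.16 s
4987.16 s ÷ (3600 s/h) = 1.38532 h

1.385 h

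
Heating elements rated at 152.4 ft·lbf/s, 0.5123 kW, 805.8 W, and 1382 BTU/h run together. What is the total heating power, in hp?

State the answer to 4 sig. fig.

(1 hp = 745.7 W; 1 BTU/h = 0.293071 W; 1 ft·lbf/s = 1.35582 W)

152.4 ft·lbf/s × 1.35582 → 206.627 W
0.5123 kW × 1000 → 512.3 W
805.8 W (already W)
1382 BTU/h × 0.293071 → 405.024 W
Total: 206.627 + 512.3 + 805.8 + 405.024 = 1929.75 W
In hp: 1929.75 / 745.7 = 2.58784 hp

2.588 hp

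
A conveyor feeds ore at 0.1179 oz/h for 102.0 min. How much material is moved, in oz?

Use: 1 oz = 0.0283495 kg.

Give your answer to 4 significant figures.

0.2004 oz

0.1179 oz/h → 9.28446×10⁻⁷ kg/s
102.0 min → 6120 s
m = ṁ × t = 9.28446×10⁻⁷ × 6120 = 0.00568209 kg
In oz: 0.00568209 / 0.0283495 = 0.20043 oz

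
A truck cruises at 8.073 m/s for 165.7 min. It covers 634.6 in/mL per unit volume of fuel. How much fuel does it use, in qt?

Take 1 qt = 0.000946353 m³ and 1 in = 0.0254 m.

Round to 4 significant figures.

5.262 qt

165.7 min → 9942 s
d = v × t = 8.073 × 9942 = 80261.8 m
634.6 in/mL → 1.61188×10⁷ m/m³
V = d / (distance per unit fuel) = 80261.8 / 1.61188×10⁷ = 0.00497939 m³
In qt: 0.00497939 / 0.000946353 = 5.26166 qt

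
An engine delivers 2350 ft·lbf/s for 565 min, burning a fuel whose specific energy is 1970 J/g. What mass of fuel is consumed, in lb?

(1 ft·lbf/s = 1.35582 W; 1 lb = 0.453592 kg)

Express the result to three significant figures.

121 lb

2350 ft·lbf/s → 3186.18 W
565 min → 33900 s
E = P × t = 3186.18 × 33900 = 1.08012×10⁸ J
1970 J/g → 1.97×10⁶ J/kg
m = E / e_s = 1.08012×10⁸ / 1.97×10⁶ = 54.8284 kg
In lb: 54.8284 / 0.453592 = 120.876 lb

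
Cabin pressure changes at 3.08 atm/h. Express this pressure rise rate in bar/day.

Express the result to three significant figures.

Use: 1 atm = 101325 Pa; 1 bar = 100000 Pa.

74.9 bar/day

3.08 atm/h × 101325 Pa/atm ÷ 3600 s/h = 86.6892 Pa/s
86.6892 Pa/s ÷ 100000 Pa/bar × 86400 s/day = 74.8995 bar/day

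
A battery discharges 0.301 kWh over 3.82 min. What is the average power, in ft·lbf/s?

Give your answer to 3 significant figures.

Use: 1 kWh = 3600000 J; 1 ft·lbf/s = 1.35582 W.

0.301 kWh × 3600000 → 1.0836×10⁶ J
3.82 min × 60 → 229.2 s
P = E / t = 1.0836×10⁶ J / 229.2 s = 4727.75 W
4727.75 W ÷ (1.35582 W/ft·lbf/s) = 3487 ft·lbf/s

3490 ft·lbf/s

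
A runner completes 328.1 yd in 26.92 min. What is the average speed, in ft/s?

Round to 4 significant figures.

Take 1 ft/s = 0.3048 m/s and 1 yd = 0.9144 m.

328.1 yd × 0.9144 = 300.015 m
26.92 min × 60 = 1615.2 s
v = d / t = 300.015 m / 1615.2 s = 0.185745 m/s
0.185745 m/s ÷ (0.3048 m/s/ft/s) = 0.6094 ft/s

0.6094 ft/s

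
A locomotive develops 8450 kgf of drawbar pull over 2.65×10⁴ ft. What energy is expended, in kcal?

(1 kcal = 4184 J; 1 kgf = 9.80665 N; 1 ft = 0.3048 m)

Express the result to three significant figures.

8450 kgf × 9.80665 → 82866.2 N
2.65×10⁴ ft × 0.3048 → 8077.2 m
W = F × d = 82866.2 N × 8077.2 m = 6.69327×10⁸ J
6.69327×10⁸ J ÷ (4184 J/kcal) = 159973 kcal

1.60×10⁵ kcal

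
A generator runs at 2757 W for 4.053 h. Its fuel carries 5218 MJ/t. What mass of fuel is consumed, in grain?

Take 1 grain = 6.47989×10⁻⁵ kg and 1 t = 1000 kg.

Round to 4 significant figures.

1.190×10⁵ grain

4.053 h → 14590.8 s
E = P × t = 2757 × 14590.8 = 4.02268×10⁷ J
5218 MJ/t → 5.218×10⁶ J/kg
m = E / e_s = 4.02268×10⁷ / 5.218×10⁶ = 7.70924 kg
In grain: 7.70924 / 6.47989×10⁻⁵ = 118972 grain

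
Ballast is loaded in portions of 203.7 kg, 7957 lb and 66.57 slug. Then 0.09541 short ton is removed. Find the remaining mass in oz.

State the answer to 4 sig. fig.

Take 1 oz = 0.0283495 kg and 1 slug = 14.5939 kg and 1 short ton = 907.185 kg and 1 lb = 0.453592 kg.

1.657×10⁵ oz

203.7 kg (already kg)
7957 lb × 0.453592 → 3609.23 kg
66.57 slug × 14.5939 → 971.516 kg
0.09541 short ton × 907.185 → 86.5545 kg
Net: 203.7 + 3609.23 + 971.516 − 86.5545 = 4697.89 kg
In oz: 4697.89 / 0.0283495 = 165713 oz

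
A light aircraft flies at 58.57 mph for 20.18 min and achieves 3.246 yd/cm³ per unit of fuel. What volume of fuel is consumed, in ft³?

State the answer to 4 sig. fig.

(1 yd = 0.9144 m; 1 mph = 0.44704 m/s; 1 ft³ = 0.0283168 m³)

58.57 mph → 26.1831 m/s
20.18 min → 1210.8 s
d = v × t = 26.1831 × 1210.8 = 31702.5 m
3.246 yd/cm³ → 2.96814×10⁶ m/m³
V = d / (distance per unit fuel) = 31702.5 / 2.96814×10⁶ = 0.0106809 m³
In ft³: 0.0106809 / 0.0283168 = 0.377193 ft³

0.3772 ft³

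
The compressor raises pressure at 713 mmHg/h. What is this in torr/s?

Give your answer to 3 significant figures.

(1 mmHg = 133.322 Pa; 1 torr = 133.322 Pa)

713 mmHg/h × 133.322 Pa/mmHg ÷ 3600 s/h = 26.4052 Pa/s
26.4052 Pa/s ÷ 133.322 Pa/torr = 0.198056 torr/s

0.198 torr/s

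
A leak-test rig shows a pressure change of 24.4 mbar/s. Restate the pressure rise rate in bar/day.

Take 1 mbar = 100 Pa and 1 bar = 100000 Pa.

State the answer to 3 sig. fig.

2110 bar/day

24.4 mbar/s × 100 Pa/mbar = 2440 Pa/s
2440 Pa/s ÷ 100000 Pa/bar × 86400 s/day = 2108.16 bar/day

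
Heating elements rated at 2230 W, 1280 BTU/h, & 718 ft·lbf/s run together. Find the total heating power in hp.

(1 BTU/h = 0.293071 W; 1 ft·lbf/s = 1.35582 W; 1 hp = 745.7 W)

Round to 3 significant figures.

4.80 hp

2230 W (already W)
1280 BTU/h × 0.293071 = 375.131 W
718 ft·lbf/s × 1.35582 = 973.479 W
Combined: 2230 + 375.131 + 973.479 = 3578.61 W
In hp: 3578.61 / 745.7 = 4.79899 hp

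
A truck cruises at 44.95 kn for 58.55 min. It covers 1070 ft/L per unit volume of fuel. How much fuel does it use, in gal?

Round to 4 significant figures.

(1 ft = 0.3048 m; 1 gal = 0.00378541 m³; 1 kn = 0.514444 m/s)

44.95 kn → 23.1243 m/s
58.55 min → 3513 s
d = v × t = 23.1243 × 3513 = 81235.7 m
1070 ft/L → 326136 m/m³
V = d / (distance per unit fuel) = 81235.7 / 326136 = 0.249085 m³
In gal: 0.249085 / 0.00378541 = 65.8013 gal

65.80 gal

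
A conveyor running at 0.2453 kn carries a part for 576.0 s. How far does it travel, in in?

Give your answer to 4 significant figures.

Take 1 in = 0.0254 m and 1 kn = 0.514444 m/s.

0.2453 kn × 0.514444 = 0.126193 m/s
d = v × t = 0.126193 m/s × 576 s = 72.6872 m
72.6872 m ÷ (0.0254 m/in) = 2861.7 in

2862 in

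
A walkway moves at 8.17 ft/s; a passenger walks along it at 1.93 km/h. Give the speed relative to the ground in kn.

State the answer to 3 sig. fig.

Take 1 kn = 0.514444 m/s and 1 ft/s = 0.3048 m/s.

8.17 ft/s × 0.3048 = 2.49022 m/s
1.93 km/h × (1/3.6) = 0.536111 m/s
Total: 2.49022 + 0.536111 = 3.02633 m/s
In kn: 3.02633 / 0.514444 = 5.88272 kn

5.88 kn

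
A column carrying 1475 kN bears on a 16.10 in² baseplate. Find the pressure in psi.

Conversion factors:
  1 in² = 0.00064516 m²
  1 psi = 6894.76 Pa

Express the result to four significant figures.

2.060×10⁴ psi

1475 kN × 1000 = 1.475×10⁶ N
16.10 in² × 0.00064516 = 0.0103871 m²
P = F / A = 1.475×10⁶ N / 0.0103871 m² = 1.42003×10⁸ Pa
1.42003×10⁸ Pa ÷ (6894.76 Pa/psi) = 20595.8 psi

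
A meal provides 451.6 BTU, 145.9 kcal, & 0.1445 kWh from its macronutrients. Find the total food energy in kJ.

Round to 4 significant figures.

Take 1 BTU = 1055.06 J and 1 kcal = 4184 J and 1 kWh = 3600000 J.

1607 kJ

451.6 BTU × 1055.06 = 476465 J
145.9 kcal × 4184 = 610446 J
0.1445 kWh × 3600000 = 520200 J
Sum: 476465 + 610446 + 520200 = 1.60711×10⁶ J
In kJ: 1.60711×10⁶ / 1000 = 1607.11 kJ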